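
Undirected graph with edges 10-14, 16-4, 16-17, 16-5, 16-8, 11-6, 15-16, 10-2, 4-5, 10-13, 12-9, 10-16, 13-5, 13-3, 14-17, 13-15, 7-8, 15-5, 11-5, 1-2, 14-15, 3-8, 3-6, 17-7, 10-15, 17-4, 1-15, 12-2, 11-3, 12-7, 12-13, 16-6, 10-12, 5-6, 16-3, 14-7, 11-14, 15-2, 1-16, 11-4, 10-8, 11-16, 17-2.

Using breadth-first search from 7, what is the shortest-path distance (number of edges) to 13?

Level 0: 7
Level 1: 8, 12, 14, 17
Level 2: 2, 3, 4, 9, 10, 11, 13, 15, 16
Level 3: 1, 5, 6
13 first appears at level 2.

2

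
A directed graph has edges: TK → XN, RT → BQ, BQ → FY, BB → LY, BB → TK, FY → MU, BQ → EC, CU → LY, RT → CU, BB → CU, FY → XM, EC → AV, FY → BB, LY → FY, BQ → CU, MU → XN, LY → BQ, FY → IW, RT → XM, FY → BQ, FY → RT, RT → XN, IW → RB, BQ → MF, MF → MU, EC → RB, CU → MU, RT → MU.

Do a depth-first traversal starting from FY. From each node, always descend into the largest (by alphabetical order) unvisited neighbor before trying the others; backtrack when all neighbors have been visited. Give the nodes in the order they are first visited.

FY, XM, RT, XN, MU, CU, LY, BQ, MF, EC, RB, AV, IW, BB, TK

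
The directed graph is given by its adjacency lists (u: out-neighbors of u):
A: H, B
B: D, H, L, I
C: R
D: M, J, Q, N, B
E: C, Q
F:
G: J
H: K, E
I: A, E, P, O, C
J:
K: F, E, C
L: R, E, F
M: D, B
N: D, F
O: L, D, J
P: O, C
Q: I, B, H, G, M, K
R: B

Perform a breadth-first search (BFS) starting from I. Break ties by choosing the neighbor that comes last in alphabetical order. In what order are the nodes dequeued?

Visit I; enqueue P, O, E, C, A → queue [P, O, E, C, A]
Visit P → queue [O, E, C, A]
Visit O; enqueue L, J, D → queue [E, C, A, L, J, D]
Visit E; enqueue Q → queue [C, A, L, J, D, Q]
Visit C; enqueue R → queue [A, L, J, D, Q, R]
Visit A; enqueue H, B → queue [L, J, D, Q, R, H, B]
Visit L; enqueue F → queue [J, D, Q, R, H, B, F]
Visit J → queue [D, Q, R, H, B, F]
Visit D; enqueue N, M → queue [Q, R, H, B, F, N, M]
Visit Q; enqueue K, G → queue [R, H, B, F, N, M, K, G]
Visit R → queue [H, B, F, N, M, K, G]
Visit H → queue [B, F, N, M, K, G]
Visit B → queue [F, N, M, K, G]
Visit F → queue [N, M, K, G]
Visit N → queue [M, K, G]
Visit M → queue [K, G]
Visit K → queue [G]
Visit G → queue []

I -> P -> O -> E -> C -> A -> L -> J -> D -> Q -> R -> H -> B -> F -> N -> M -> K -> G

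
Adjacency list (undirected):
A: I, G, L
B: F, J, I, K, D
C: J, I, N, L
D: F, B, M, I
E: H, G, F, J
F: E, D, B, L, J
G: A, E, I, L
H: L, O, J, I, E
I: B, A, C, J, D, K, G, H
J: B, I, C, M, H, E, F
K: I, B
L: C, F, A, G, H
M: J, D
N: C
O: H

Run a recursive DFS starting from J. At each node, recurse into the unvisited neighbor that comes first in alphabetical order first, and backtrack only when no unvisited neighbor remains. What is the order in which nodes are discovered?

J -> B -> D -> F -> E -> G -> A -> I -> C -> L -> H -> O -> N -> K -> M

Visit J
J → B
B → D
D → F
F → E
E → G
G → A
A → I
I → C
C → L
L → H
H → O
C → N
I → K
D → M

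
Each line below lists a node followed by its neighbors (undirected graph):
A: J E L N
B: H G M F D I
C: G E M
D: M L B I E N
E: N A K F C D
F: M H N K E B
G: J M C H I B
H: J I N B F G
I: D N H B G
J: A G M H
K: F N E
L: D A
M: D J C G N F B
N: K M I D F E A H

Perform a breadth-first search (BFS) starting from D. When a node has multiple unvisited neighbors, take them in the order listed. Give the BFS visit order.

Visit D; enqueue M, L, B, I, E, N → queue [M, L, B, I, E, N]
Visit M; enqueue J, C, G, F → queue [L, B, I, E, N, J, C, G, F]
Visit L; enqueue A → queue [B, I, E, N, J, C, G, F, A]
Visit B; enqueue H → queue [I, E, N, J, C, G, F, A, H]
Visit I → queue [E, N, J, C, G, F, A, H]
Visit E; enqueue K → queue [N, J, C, G, F, A, H, K]
Visit N → queue [J, C, G, F, A, H, K]
Visit J → queue [C, G, F, A, H, K]
Visit C → queue [G, F, A, H, K]
Visit G → queue [F, A, H, K]
Visit F → queue [A, H, K]
Visit A → queue [H, K]
Visit H → queue [K]
Visit K → queue []

D M L B I E N J C G F A H K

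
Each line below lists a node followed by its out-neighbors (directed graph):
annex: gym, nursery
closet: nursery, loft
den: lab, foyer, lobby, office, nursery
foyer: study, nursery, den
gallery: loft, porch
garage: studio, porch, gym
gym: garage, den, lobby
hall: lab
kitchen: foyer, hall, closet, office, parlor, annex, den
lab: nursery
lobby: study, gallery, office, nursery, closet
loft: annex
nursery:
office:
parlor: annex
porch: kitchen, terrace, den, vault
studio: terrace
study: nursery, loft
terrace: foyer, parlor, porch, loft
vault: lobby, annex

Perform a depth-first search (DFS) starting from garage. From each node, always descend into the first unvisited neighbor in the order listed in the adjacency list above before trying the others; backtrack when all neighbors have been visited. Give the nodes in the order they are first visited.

Visit garage
garage → studio
studio → terrace
terrace → foyer
foyer → study
study → nursery
study → loft
loft → annex
annex → gym
gym → den
den → lab
den → lobby
lobby → gallery
gallery → porch
porch → kitchen
kitchen → hall
kitchen → closet
kitchen → office
kitchen → parlor
porch → vault

garage -> studio -> terrace -> foyer -> study -> nursery -> loft -> annex -> gym -> den -> lab -> lobby -> gallery -> porch -> kitchen -> hall -> closet -> office -> parlor -> vault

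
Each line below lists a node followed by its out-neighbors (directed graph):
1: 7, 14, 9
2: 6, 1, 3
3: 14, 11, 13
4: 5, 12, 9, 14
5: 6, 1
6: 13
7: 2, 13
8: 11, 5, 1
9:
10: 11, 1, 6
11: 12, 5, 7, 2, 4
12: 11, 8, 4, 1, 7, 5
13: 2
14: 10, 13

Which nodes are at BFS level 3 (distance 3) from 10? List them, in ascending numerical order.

3, 8

Level 0: 10
Level 1: 1, 6, 11
Level 2: 2, 4, 5, 7, 9, 12, 13, 14
Level 3: 3, 8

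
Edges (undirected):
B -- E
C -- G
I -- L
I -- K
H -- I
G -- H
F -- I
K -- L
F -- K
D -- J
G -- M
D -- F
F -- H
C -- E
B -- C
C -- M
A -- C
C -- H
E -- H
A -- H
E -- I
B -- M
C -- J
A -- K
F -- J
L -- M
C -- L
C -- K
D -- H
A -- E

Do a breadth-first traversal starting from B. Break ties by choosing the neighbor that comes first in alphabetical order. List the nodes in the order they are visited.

B, C, E, M, A, G, H, J, K, L, I, D, F

Visit B; enqueue C, E, M → queue [C, E, M]
Visit C; enqueue A, G, H, J, K, L → queue [E, M, A, G, H, J, K, L]
Visit E; enqueue I → queue [M, A, G, H, J, K, L, I]
Visit M → queue [A, G, H, J, K, L, I]
Visit A → queue [G, H, J, K, L, I]
Visit G → queue [H, J, K, L, I]
Visit H; enqueue D, F → queue [J, K, L, I, D, F]
Visit J → queue [K, L, I, D, F]
Visit K → queue [L, I, D, F]
Visit L → queue [I, D, F]
Visit I → queue [D, F]
Visit D → queue [F]
Visit F → queue []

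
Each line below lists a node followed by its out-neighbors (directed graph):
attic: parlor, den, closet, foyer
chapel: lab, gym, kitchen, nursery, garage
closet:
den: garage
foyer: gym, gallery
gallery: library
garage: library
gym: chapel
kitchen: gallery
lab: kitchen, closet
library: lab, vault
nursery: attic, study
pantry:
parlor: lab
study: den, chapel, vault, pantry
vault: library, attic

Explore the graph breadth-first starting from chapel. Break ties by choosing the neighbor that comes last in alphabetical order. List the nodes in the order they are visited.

Visit chapel; enqueue nursery, lab, kitchen, gym, garage → queue [nursery, lab, kitchen, gym, garage]
Visit nursery; enqueue study, attic → queue [lab, kitchen, gym, garage, study, attic]
Visit lab; enqueue closet → queue [kitchen, gym, garage, study, attic, closet]
Visit kitchen; enqueue gallery → queue [gym, garage, study, attic, closet, gallery]
Visit gym → queue [garage, study, attic, closet, gallery]
Visit garage; enqueue library → queue [study, attic, closet, gallery, library]
Visit study; enqueue vault, pantry, den → queue [attic, closet, gallery, library, vault, pantry, den]
Visit attic; enqueue parlor, foyer → queue [closet, gallery, library, vault, pantry, den, parlor, foyer]
Visit closet → queue [gallery, library, vault, pantry, den, parlor, foyer]
Visit gallery → queue [library, vault, pantry, den, parlor, foyer]
Visit library → queue [vault, pantry, den, parlor, foyer]
Visit vault → queue [pantry, den, parlor, foyer]
Visit pantry → queue [den, parlor, foyer]
Visit den → queue [parlor, foyer]
Visit parlor → queue [foyer]
Visit foyer → queue []

chapel nursery lab kitchen gym garage study attic closet gallery library vault pantry den parlor foyer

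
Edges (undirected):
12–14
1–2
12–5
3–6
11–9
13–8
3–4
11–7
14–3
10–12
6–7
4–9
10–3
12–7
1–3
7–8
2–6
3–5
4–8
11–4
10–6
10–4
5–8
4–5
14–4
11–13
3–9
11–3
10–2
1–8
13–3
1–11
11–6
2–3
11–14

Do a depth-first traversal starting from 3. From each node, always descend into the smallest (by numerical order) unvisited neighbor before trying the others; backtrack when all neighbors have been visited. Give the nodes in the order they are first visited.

3, 1, 2, 6, 7, 8, 4, 5, 12, 10, 14, 11, 9, 13

Visit 3
3 → 1
1 → 2
2 → 6
6 → 7
7 → 8
8 → 4
4 → 5
5 → 12
12 → 10
12 → 14
14 → 11
11 → 9
11 → 13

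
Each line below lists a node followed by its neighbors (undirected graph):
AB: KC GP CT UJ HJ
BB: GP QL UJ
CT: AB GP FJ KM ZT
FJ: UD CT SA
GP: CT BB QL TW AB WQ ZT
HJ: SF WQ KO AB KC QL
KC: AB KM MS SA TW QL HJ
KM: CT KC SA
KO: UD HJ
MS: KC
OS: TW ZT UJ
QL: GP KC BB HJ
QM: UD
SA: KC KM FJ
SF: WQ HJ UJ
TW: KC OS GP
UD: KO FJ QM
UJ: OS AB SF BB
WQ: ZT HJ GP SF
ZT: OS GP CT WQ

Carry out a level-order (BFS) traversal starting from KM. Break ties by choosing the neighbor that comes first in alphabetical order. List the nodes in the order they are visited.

KM, CT, KC, SA, AB, FJ, GP, ZT, HJ, MS, QL, TW, UJ, UD, BB, WQ, OS, KO, SF, QM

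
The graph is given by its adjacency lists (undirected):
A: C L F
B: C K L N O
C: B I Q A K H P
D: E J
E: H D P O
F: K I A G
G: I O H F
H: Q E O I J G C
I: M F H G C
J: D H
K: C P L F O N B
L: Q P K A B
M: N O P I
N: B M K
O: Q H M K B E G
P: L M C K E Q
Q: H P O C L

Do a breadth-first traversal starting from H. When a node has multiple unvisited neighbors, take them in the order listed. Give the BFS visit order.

H -> Q -> E -> O -> I -> J -> G -> C -> P -> L -> D -> M -> K -> B -> F -> A -> N

Visit H; enqueue Q, E, O, I, J, G, C → queue [Q, E, O, I, J, G, C]
Visit Q; enqueue P, L → queue [E, O, I, J, G, C, P, L]
Visit E; enqueue D → queue [O, I, J, G, C, P, L, D]
Visit O; enqueue M, K, B → queue [I, J, G, C, P, L, D, M, K, B]
Visit I; enqueue F → queue [J, G, C, P, L, D, M, K, B, F]
Visit J → queue [G, C, P, L, D, M, K, B, F]
Visit G → queue [C, P, L, D, M, K, B, F]
Visit C; enqueue A → queue [P, L, D, M, K, B, F, A]
Visit P → queue [L, D, M, K, B, F, A]
Visit L → queue [D, M, K, B, F, A]
Visit D → queue [M, K, B, F, A]
Visit M; enqueue N → queue [K, B, F, A, N]
Visit K → queue [B, F, A, N]
Visit B → queue [F, A, N]
Visit F → queue [A, N]
Visit A → queue [N]
Visit N → queue []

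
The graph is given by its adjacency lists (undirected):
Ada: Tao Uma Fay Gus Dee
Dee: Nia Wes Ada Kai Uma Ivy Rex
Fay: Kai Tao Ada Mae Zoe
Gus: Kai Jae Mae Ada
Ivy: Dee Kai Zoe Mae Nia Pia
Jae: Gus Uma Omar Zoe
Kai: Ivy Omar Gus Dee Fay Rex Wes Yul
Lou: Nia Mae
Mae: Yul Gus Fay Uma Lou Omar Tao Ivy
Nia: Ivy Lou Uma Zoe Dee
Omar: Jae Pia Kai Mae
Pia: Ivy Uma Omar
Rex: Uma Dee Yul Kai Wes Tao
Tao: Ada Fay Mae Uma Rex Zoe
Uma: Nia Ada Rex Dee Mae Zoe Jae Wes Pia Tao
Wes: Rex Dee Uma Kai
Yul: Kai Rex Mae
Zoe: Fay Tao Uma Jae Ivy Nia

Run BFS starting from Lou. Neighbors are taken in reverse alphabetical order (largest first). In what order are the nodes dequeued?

Lou Nia Mae Zoe Uma Ivy Dee Yul Tao Omar Gus Fay Jae Wes Rex Pia Ada Kai

Visit Lou; enqueue Nia, Mae → queue [Nia, Mae]
Visit Nia; enqueue Zoe, Uma, Ivy, Dee → queue [Mae, Zoe, Uma, Ivy, Dee]
Visit Mae; enqueue Yul, Tao, Omar, Gus, Fay → queue [Zoe, Uma, Ivy, Dee, Yul, Tao, Omar, Gus, Fay]
Visit Zoe; enqueue Jae → queue [Uma, Ivy, Dee, Yul, Tao, Omar, Gus, Fay, Jae]
Visit Uma; enqueue Wes, Rex, Pia, Ada → queue [Ivy, Dee, Yul, Tao, Omar, Gus, Fay, Jae, Wes, Rex, Pia, Ada]
Visit Ivy; enqueue Kai → queue [Dee, Yul, Tao, Omar, Gus, Fay, Jae, Wes, Rex, Pia, Ada, Kai]
Visit Dee → queue [Yul, Tao, Omar, Gus, Fay, Jae, Wes, Rex, Pia, Ada, Kai]
Visit Yul → queue [Tao, Omar, Gus, Fay, Jae, Wes, Rex, Pia, Ada, Kai]
Visit Tao → queue [Omar, Gus, Fay, Jae, Wes, Rex, Pia, Ada, Kai]
Visit Omar → queue [Gus, Fay, Jae, Wes, Rex, Pia, Ada, Kai]
Visit Gus → queue [Fay, Jae, Wes, Rex, Pia, Ada, Kai]
Visit Fay → queue [Jae, Wes, Rex, Pia, Ada, Kai]
Visit Jae → queue [Wes, Rex, Pia, Ada, Kai]
Visit Wes → queue [Rex, Pia, Ada, Kai]
Visit Rex → queue [Pia, Ada, Kai]
Visit Pia → queue [Ada, Kai]
Visit Ada → queue [Kai]
Visit Kai → queue []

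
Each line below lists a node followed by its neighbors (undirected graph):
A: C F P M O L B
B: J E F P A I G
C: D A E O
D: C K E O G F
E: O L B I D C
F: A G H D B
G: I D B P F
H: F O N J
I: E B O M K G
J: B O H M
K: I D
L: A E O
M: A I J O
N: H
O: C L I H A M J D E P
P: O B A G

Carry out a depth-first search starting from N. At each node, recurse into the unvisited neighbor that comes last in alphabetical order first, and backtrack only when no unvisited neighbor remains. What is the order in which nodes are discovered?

Visit N
N → H
H → O
O → P
P → G
G → I
I → M
M → J
J → B
B → F
F → D
D → K
D → E
E → L
L → A
A → C

N H O P G I M J B F D K E L A C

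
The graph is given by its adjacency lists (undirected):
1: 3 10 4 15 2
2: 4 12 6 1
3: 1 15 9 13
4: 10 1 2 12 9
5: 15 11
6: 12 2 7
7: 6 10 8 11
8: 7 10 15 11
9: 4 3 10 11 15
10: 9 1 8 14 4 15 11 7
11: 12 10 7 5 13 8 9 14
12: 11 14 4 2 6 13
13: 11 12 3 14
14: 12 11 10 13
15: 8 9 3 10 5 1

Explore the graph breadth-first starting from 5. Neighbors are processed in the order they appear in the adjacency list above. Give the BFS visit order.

Visit 5; enqueue 15, 11 → queue [15, 11]
Visit 15; enqueue 8, 9, 3, 10, 1 → queue [11, 8, 9, 3, 10, 1]
Visit 11; enqueue 12, 7, 13, 14 → queue [8, 9, 3, 10, 1, 12, 7, 13, 14]
Visit 8 → queue [9, 3, 10, 1, 12, 7, 13, 14]
Visit 9; enqueue 4 → queue [3, 10, 1, 12, 7, 13, 14, 4]
Visit 3 → queue [10, 1, 12, 7, 13, 14, 4]
Visit 10 → queue [1, 12, 7, 13, 14, 4]
Visit 1; enqueue 2 → queue [12, 7, 13, 14, 4, 2]
Visit 12; enqueue 6 → queue [7, 13, 14, 4, 2, 6]
Visit 7 → queue [13, 14, 4, 2, 6]
Visit 13 → queue [14, 4, 2, 6]
Visit 14 → queue [4, 2, 6]
Visit 4 → queue [2, 6]
Visit 2 → queue [6]
Visit 6 → queue []

5 → 15 → 11 → 8 → 9 → 3 → 10 → 1 → 12 → 7 → 13 → 14 → 4 → 2 → 6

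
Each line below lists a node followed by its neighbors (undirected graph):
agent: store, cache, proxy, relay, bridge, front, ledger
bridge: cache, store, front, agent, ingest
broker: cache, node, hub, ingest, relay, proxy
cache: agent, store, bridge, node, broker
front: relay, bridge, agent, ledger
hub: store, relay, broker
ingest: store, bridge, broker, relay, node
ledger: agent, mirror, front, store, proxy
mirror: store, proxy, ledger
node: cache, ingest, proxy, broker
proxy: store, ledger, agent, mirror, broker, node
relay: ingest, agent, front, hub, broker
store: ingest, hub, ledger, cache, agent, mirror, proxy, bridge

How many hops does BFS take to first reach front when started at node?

Level 0: node
Level 1: broker, cache, ingest, proxy
Level 2: agent, bridge, hub, ledger, mirror, relay, store
Level 3: front
front first appears at level 3.

3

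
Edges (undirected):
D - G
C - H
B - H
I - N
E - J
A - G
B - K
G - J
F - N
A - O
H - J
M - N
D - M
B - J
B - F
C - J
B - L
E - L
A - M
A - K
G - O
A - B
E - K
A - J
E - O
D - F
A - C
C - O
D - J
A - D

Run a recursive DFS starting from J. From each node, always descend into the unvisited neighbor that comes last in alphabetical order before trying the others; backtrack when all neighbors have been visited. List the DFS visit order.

J, H, C, O, G, D, M, N, I, F, B, L, E, K, A

Visit J
J → H
H → C
C → O
O → G
G → D
D → M
M → N
N → I
N → F
F → B
B → L
L → E
E → K
K → A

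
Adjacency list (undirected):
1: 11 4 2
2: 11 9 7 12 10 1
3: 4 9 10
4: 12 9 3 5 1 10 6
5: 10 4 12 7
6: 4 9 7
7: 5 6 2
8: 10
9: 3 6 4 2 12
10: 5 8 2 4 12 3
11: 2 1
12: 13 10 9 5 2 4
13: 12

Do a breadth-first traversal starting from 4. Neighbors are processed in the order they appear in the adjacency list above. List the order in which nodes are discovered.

Visit 4; enqueue 12, 9, 3, 5, 1, 10, 6 → queue [12, 9, 3, 5, 1, 10, 6]
Visit 12; enqueue 13, 2 → queue [9, 3, 5, 1, 10, 6, 13, 2]
Visit 9 → queue [3, 5, 1, 10, 6, 13, 2]
Visit 3 → queue [5, 1, 10, 6, 13, 2]
Visit 5; enqueue 7 → queue [1, 10, 6, 13, 2, 7]
Visit 1; enqueue 11 → queue [10, 6, 13, 2, 7, 11]
Visit 10; enqueue 8 → queue [6, 13, 2, 7, 11, 8]
Visit 6 → queue [13, 2, 7, 11, 8]
Visit 13 → queue [2, 7, 11, 8]
Visit 2 → queue [7, 11, 8]
Visit 7 → queue [11, 8]
Visit 11 → queue [8]
Visit 8 → queue []

4 12 9 3 5 1 10 6 13 2 7 11 8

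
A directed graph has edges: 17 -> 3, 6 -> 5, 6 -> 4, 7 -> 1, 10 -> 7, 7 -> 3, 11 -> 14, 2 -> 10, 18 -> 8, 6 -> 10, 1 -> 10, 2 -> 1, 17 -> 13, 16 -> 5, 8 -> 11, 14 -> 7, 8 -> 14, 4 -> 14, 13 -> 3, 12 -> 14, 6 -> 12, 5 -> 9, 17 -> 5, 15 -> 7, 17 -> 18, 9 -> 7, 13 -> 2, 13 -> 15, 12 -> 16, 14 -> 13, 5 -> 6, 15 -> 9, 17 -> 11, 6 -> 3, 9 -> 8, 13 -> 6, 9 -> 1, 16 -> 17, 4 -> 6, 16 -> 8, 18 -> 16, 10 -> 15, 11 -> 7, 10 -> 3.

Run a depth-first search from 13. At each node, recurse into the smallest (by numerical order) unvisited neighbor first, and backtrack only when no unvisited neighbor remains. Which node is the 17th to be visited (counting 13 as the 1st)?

17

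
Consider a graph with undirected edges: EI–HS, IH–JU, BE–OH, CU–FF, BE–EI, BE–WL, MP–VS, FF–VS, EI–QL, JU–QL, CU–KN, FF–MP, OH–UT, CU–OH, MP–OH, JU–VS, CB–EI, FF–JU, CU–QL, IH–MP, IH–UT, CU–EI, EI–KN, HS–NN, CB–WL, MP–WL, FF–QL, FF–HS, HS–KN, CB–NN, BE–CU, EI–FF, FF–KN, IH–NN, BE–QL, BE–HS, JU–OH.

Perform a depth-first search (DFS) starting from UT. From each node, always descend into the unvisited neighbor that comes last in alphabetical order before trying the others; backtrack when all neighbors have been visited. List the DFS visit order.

Visit UT
UT → OH
OH → MP
MP → WL
WL → CB
CB → NN
NN → IH
IH → JU
JU → VS
VS → FF
FF → QL
QL → EI
EI → KN
KN → HS
HS → BE
BE → CU

UT, OH, MP, WL, CB, NN, IH, JU, VS, FF, QL, EI, KN, HS, BE, CU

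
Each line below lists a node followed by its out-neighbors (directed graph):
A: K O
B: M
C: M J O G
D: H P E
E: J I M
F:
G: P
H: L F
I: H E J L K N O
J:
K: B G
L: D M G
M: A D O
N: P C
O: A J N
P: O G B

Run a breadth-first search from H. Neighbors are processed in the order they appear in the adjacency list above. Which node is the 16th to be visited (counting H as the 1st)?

C

Visit H; enqueue L, F → queue [L, F]
Visit L; enqueue D, M, G → queue [F, D, M, G]
Visit F → queue [D, M, G]
Visit D; enqueue P, E → queue [M, G, P, E]
Visit M; enqueue A, O → queue [G, P, E, A, O]
Visit G → queue [P, E, A, O]
Visit P; enqueue B → queue [E, A, O, B]
Visit E; enqueue J, I → queue [A, O, B, J, I]
Visit A; enqueue K → queue [O, B, J, I, K]
Visit O; enqueue N → queue [B, J, I, K, N]
Visit B → queue [J, I, K, N]
Visit J → queue [I, K, N]
Visit I → queue [K, N]
Visit K → queue [N]
Visit N; enqueue C → queue [C]
Visit C → queue []

Visit order: H, L, F, D, M, G, P, E, A, O, B, J, I, K, N, C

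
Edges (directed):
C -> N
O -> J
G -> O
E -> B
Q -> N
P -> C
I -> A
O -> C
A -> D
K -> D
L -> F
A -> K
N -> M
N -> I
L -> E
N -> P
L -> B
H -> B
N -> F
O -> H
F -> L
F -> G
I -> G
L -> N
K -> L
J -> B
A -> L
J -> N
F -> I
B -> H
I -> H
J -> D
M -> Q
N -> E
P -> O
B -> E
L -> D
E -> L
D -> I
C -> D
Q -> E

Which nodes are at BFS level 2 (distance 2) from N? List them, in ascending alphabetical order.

Level 0: N
Level 1: E, F, I, M, P
Level 2: A, B, C, G, H, L, O, Q
Level 3: D, J, K

A, B, C, G, H, L, O, Q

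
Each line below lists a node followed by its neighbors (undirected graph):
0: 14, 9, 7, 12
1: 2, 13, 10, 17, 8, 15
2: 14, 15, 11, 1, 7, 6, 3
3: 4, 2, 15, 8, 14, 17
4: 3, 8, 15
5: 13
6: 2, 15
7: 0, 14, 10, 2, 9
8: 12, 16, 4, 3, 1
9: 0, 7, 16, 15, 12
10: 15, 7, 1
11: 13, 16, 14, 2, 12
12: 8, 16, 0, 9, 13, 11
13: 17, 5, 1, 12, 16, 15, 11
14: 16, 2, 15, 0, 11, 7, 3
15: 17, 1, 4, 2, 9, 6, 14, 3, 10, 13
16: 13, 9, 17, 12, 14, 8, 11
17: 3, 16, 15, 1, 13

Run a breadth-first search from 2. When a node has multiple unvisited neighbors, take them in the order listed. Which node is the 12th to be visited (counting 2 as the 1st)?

Visit 2; enqueue 14, 15, 11, 1, 7, 6, 3 → queue [14, 15, 11, 1, 7, 6, 3]
Visit 14; enqueue 16, 0 → queue [15, 11, 1, 7, 6, 3, 16, 0]
Visit 15; enqueue 17, 4, 9, 10, 13 → queue [11, 1, 7, 6, 3, 16, 0, 17, 4, 9, 10, 13]
Visit 11; enqueue 12 → queue [1, 7, 6, 3, 16, 0, 17, 4, 9, 10, 13, 12]
Visit 1; enqueue 8 → queue [7, 6, 3, 16, 0, 17, 4, 9, 10, 13, 12, 8]
Visit 7 → queue [6, 3, 16, 0, 17, 4, 9, 10, 13, 12, 8]
Visit 6 → queue [3, 16, 0, 17, 4, 9, 10, 13, 12, 8]
Visit 3 → queue [16, 0, 17, 4, 9, 10, 13, 12, 8]
Visit 16 → queue [0, 17, 4, 9, 10, 13, 12, 8]
Visit 0 → queue [17, 4, 9, 10, 13, 12, 8]
Visit 17 → queue [4, 9, 10, 13, 12, 8]
Visit 4 → queue [9, 10, 13, 12, 8]
Visit 9 → queue [10, 13, 12, 8]
Visit 10 → queue [13, 12, 8]
Visit 13; enqueue 5 → queue [12, 8, 5]
Visit 12 → queue [8, 5]
Visit 8 → queue [5]
Visit 5 → queue []

Visit order: 2, 14, 15, 11, 1, 7, 6, 3, 16, 0, 17, 4, 9, 10, 13, 12, 8, 5

4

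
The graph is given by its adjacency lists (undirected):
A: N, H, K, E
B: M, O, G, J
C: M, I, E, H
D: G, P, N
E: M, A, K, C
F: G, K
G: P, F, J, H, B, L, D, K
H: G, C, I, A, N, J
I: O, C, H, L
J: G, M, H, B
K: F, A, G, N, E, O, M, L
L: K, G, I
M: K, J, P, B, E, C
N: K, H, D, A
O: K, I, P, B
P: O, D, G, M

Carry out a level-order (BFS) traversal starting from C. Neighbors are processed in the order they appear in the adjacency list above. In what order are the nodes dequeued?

C M I E H K J P B O L A G N F D

Visit C; enqueue M, I, E, H → queue [M, I, E, H]
Visit M; enqueue K, J, P, B → queue [I, E, H, K, J, P, B]
Visit I; enqueue O, L → queue [E, H, K, J, P, B, O, L]
Visit E; enqueue A → queue [H, K, J, P, B, O, L, A]
Visit H; enqueue G, N → queue [K, J, P, B, O, L, A, G, N]
Visit K; enqueue F → queue [J, P, B, O, L, A, G, N, F]
Visit J → queue [P, B, O, L, A, G, N, F]
Visit P; enqueue D → queue [B, O, L, A, G, N, F, D]
Visit B → queue [O, L, A, G, N, F, D]
Visit O → queue [L, A, G, N, F, D]
Visit L → queue [A, G, N, F, D]
Visit A → queue [G, N, F, D]
Visit G → queue [N, F, D]
Visit N → queue [F, D]
Visit F → queue [D]
Visit D → queue []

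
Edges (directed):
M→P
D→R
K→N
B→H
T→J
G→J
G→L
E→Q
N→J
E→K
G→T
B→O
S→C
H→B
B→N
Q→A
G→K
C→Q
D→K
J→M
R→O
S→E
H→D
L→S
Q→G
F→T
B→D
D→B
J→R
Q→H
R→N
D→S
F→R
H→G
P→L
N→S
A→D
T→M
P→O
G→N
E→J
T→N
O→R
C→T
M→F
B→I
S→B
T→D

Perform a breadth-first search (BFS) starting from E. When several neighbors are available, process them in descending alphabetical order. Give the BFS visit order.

E -> Q -> K -> J -> H -> G -> A -> N -> R -> M -> D -> B -> T -> L -> S -> O -> P -> F -> I -> C

Visit E; enqueue Q, K, J → queue [Q, K, J]
Visit Q; enqueue H, G, A → queue [K, J, H, G, A]
Visit K; enqueue N → queue [J, H, G, A, N]
Visit J; enqueue R, M → queue [H, G, A, N, R, M]
Visit H; enqueue D, B → queue [G, A, N, R, M, D, B]
Visit G; enqueue T, L → queue [A, N, R, M, D, B, T, L]
Visit A → queue [N, R, M, D, B, T, L]
Visit N; enqueue S → queue [R, M, D, B, T, L, S]
Visit R; enqueue O → queue [M, D, B, T, L, S, O]
Visit M; enqueue P, F → queue [D, B, T, L, S, O, P, F]
Visit D → queue [B, T, L, S, O, P, F]
Visit B; enqueue I → queue [T, L, S, O, P, F, I]
Visit T → queue [L, S, O, P, F, I]
Visit L → queue [S, O, P, F, I]
Visit S; enqueue C → queue [O, P, F, I, C]
Visit O → queue [P, F, I, C]
Visit P → queue [F, I, C]
Visit F → queue [I, C]
Visit I → queue [C]
Visit C → queue []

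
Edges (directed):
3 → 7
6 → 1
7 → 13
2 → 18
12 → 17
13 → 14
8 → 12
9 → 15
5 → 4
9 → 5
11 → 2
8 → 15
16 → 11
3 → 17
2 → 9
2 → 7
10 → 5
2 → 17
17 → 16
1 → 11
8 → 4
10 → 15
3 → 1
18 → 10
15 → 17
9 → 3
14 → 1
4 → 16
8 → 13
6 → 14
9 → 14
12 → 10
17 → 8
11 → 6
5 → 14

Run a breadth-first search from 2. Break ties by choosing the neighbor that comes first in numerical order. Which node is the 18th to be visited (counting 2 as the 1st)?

6

Visit 2; enqueue 7, 9, 17, 18 → queue [7, 9, 17, 18]
Visit 7; enqueue 13 → queue [9, 17, 18, 13]
Visit 9; enqueue 3, 5, 14, 15 → queue [17, 18, 13, 3, 5, 14, 15]
Visit 17; enqueue 8, 16 → queue [18, 13, 3, 5, 14, 15, 8, 16]
Visit 18; enqueue 10 → queue [13, 3, 5, 14, 15, 8, 16, 10]
Visit 13 → queue [3, 5, 14, 15, 8, 16, 10]
Visit 3; enqueue 1 → queue [5, 14, 15, 8, 16, 10, 1]
Visit 5; enqueue 4 → queue [14, 15, 8, 16, 10, 1, 4]
Visit 14 → queue [15, 8, 16, 10, 1, 4]
Visit 15 → queue [8, 16, 10, 1, 4]
Visit 8; enqueue 12 → queue [16, 10, 1, 4, 12]
Visit 16; enqueue 11 → queue [10, 1, 4, 12, 11]
Visit 10 → queue [1, 4, 12, 11]
Visit 1 → queue [4, 12, 11]
Visit 4 → queue [12, 11]
Visit 12 → queue [11]
Visit 11; enqueue 6 → queue [6]
Visit 6 → queue []

Visit order: 2, 7, 9, 17, 18, 13, 3, 5, 14, 15, 8, 16, 10, 1, 4, 12, 11, 6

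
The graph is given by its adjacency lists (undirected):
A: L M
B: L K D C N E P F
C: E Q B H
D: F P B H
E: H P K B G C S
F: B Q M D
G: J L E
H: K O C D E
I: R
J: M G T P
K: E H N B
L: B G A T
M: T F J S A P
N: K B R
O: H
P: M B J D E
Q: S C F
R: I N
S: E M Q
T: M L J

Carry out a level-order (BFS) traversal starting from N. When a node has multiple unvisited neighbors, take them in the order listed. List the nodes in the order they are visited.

N, K, B, R, E, H, L, D, C, P, F, I, G, S, O, A, T, Q, M, J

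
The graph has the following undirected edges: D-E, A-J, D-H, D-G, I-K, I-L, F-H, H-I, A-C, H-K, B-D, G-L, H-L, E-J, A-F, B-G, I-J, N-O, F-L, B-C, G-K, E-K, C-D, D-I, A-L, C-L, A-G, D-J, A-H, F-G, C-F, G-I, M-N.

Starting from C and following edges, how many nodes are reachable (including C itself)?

BFS from C visits: C, L, F, D, B, A, I, H, G, J, E, K
Reachable nodes: 12 of 15 total.

12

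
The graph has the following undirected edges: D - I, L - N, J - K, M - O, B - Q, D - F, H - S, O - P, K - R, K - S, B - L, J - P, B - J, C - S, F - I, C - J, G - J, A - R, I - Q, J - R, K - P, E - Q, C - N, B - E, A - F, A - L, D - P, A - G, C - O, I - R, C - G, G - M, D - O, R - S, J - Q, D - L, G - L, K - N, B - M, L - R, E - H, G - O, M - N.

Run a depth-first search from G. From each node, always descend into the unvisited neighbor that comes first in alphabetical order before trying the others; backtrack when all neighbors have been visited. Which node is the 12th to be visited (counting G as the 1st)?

Visit G
G → A
A → F
F → D
D → I
I → Q
Q → B
B → E
E → H
H → S
S → C
C → J
J → K
K → N
N → L
L → R
N → M
M → O
O → P

Visit order: G, A, F, D, I, Q, B, E, H, S, C, J, K, N, L, R, M, O, P

J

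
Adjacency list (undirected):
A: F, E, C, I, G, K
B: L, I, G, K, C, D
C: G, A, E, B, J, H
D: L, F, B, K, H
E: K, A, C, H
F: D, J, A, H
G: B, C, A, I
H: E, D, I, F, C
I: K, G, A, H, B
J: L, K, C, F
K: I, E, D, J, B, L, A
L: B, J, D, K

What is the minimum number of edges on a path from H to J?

2

Level 0: H
Level 1: C, D, E, F, I
Level 2: A, B, G, J, K, L
J first appears at level 2.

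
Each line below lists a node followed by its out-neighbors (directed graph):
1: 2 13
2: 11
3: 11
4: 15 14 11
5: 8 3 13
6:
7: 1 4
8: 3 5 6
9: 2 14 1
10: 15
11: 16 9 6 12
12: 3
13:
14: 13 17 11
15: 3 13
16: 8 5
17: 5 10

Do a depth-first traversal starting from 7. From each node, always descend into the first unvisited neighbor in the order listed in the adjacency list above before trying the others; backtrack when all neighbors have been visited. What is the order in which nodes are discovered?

7, 1, 2, 11, 16, 8, 3, 5, 13, 6, 9, 14, 17, 10, 15, 12, 4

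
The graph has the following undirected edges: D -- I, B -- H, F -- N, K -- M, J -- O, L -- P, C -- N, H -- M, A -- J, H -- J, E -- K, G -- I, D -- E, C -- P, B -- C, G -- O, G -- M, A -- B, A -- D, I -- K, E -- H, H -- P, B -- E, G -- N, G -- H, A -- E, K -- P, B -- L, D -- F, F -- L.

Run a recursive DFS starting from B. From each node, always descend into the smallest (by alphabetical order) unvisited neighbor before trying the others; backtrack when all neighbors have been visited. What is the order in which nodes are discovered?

Visit B
B → A
A → D
D → E
E → H
H → G
G → I
I → K
K → M
K → P
P → C
C → N
N → F
F → L
G → O
O → J

B → A → D → E → H → G → I → K → M → P → C → N → F → L → O → J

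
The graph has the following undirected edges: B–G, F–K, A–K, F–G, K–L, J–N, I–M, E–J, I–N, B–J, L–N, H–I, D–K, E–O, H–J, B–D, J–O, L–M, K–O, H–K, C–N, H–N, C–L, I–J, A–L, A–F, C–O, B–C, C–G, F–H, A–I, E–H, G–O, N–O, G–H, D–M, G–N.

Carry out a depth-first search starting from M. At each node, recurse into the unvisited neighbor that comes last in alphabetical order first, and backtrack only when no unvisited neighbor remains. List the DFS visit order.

Visit M
M → L
L → N
N → O
O → K
K → H
H → J
J → I
I → A
A → F
F → G
G → C
C → B
B → D
J → E

M, L, N, O, K, H, J, I, A, F, G, C, B, D, E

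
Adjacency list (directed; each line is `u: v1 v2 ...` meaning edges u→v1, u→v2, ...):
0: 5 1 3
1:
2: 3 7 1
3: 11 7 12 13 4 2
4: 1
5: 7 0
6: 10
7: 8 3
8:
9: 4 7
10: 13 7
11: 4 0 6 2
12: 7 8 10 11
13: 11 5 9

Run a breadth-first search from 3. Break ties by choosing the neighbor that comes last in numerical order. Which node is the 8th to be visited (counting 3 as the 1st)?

9

Visit 3; enqueue 13, 12, 11, 7, 4, 2 → queue [13, 12, 11, 7, 4, 2]
Visit 13; enqueue 9, 5 → queue [12, 11, 7, 4, 2, 9, 5]
Visit 12; enqueue 10, 8 → queue [11, 7, 4, 2, 9, 5, 10, 8]
Visit 11; enqueue 6, 0 → queue [7, 4, 2, 9, 5, 10, 8, 6, 0]
Visit 7 → queue [4, 2, 9, 5, 10, 8, 6, 0]
Visit 4; enqueue 1 → queue [2, 9, 5, 10, 8, 6, 0, 1]
Visit 2 → queue [9, 5, 10, 8, 6, 0, 1]
Visit 9 → queue [5, 10, 8, 6, 0, 1]
Visit 5 → queue [10, 8, 6, 0, 1]
Visit 10 → queue [8, 6, 0, 1]
Visit 8 → queue [6, 0, 1]
Visit 6 → queue [0, 1]
Visit 0 → queue [1]
Visit 1 → queue []

Visit order: 3, 13, 12, 11, 7, 4, 2, 9, 5, 10, 8, 6, 0, 1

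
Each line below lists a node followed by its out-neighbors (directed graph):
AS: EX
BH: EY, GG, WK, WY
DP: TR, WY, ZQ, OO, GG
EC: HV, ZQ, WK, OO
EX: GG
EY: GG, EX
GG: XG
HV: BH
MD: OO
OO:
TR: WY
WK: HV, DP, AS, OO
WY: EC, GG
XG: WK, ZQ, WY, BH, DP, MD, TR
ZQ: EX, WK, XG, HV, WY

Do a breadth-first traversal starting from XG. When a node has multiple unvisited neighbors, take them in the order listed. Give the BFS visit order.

Visit XG; enqueue WK, ZQ, WY, BH, DP, MD, TR → queue [WK, ZQ, WY, BH, DP, MD, TR]
Visit WK; enqueue HV, AS, OO → queue [ZQ, WY, BH, DP, MD, TR, HV, AS, OO]
Visit ZQ; enqueue EX → queue [WY, BH, DP, MD, TR, HV, AS, OO, EX]
Visit WY; enqueue EC, GG → queue [BH, DP, MD, TR, HV, AS, OO, EX, EC, GG]
Visit BH; enqueue EY → queue [DP, MD, TR, HV, AS, OO, EX, EC, GG, EY]
Visit DP → queue [MD, TR, HV, AS, OO, EX, EC, GG, EY]
Visit MD → queue [TR, HV, AS, OO, EX, EC, GG, EY]
Visit TR → queue [HV, AS, OO, EX, EC, GG, EY]
Visit HV → queue [AS, OO, EX, EC, GG, EY]
Visit AS → queue [OO, EX, EC, GG, EY]
Visit OO → queue [EX, EC, GG, EY]
Visit EX → queue [EC, GG, EY]
Visit EC → queue [GG, EY]
Visit GG → queue [EY]
Visit EY → queue []

XG → WK → ZQ → WY → BH → DP → MD → TR → HV → AS → OO → EX → EC → GG → EY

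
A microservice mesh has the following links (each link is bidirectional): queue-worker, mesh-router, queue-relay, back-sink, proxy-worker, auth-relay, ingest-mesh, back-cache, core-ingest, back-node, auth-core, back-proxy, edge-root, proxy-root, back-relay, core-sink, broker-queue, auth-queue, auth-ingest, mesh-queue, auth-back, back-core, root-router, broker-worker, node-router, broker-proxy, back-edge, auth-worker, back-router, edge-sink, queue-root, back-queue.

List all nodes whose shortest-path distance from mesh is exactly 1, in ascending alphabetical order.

ingest, queue, router

Level 0: mesh
Level 1: ingest, queue, router
Level 2: auth, back, broker, core, node, relay, root, worker
Level 3: cache, edge, proxy, sink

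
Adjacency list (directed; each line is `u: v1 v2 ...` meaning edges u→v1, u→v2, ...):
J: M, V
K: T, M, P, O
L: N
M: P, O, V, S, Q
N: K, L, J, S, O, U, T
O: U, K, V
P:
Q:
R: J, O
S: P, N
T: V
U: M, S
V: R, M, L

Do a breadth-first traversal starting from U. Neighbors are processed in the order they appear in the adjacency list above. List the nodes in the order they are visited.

U, M, S, P, O, V, Q, N, K, R, L, J, T

Visit U; enqueue M, S → queue [M, S]
Visit M; enqueue P, O, V, Q → queue [S, P, O, V, Q]
Visit S; enqueue N → queue [P, O, V, Q, N]
Visit P → queue [O, V, Q, N]
Visit O; enqueue K → queue [V, Q, N, K]
Visit V; enqueue R, L → queue [Q, N, K, R, L]
Visit Q → queue [N, K, R, L]
Visit N; enqueue J, T → queue [K, R, L, J, T]
Visit K → queue [R, L, J, T]
Visit R → queue [L, J, T]
Visit L → queue [J, T]
Visit J → queue [T]
Visit T → queue []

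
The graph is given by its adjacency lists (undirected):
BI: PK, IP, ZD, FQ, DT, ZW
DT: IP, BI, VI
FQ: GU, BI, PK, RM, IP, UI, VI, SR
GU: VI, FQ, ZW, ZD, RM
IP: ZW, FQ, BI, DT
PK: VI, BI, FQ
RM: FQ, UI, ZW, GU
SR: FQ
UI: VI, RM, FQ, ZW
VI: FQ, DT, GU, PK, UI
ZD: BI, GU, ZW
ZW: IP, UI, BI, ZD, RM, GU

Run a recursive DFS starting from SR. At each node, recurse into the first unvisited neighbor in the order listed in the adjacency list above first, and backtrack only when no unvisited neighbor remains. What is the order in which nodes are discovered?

SR FQ GU VI DT IP ZW UI RM BI PK ZD

Visit SR
SR → FQ
FQ → GU
GU → VI
VI → DT
DT → IP
IP → ZW
ZW → UI
UI → RM
ZW → BI
BI → PK
BI → ZD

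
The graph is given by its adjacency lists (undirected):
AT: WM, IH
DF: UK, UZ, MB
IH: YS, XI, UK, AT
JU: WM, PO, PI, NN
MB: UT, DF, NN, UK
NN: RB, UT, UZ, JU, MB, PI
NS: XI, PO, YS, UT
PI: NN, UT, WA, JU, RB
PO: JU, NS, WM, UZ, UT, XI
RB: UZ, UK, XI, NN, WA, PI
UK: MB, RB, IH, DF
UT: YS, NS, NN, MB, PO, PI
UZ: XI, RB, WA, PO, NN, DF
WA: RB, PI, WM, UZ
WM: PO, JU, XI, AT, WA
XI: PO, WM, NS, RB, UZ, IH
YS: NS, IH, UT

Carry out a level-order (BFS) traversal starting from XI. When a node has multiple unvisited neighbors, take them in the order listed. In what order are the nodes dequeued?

XI, PO, WM, NS, RB, UZ, IH, JU, UT, AT, WA, YS, UK, NN, PI, DF, MB

Visit XI; enqueue PO, WM, NS, RB, UZ, IH → queue [PO, WM, NS, RB, UZ, IH]
Visit PO; enqueue JU, UT → queue [WM, NS, RB, UZ, IH, JU, UT]
Visit WM; enqueue AT, WA → queue [NS, RB, UZ, IH, JU, UT, AT, WA]
Visit NS; enqueue YS → queue [RB, UZ, IH, JU, UT, AT, WA, YS]
Visit RB; enqueue UK, NN, PI → queue [UZ, IH, JU, UT, AT, WA, YS, UK, NN, PI]
Visit UZ; enqueue DF → queue [IH, JU, UT, AT, WA, YS, UK, NN, PI, DF]
Visit IH → queue [JU, UT, AT, WA, YS, UK, NN, PI, DF]
Visit JU → queue [UT, AT, WA, YS, UK, NN, PI, DF]
Visit UT; enqueue MB → queue [AT, WA, YS, UK, NN, PI, DF, MB]
Visit AT → queue [WA, YS, UK, NN, PI, DF, MB]
Visit WA → queue [YS, UK, NN, PI, DF, MB]
Visit YS → queue [UK, NN, PI, DF, MB]
Visit UK → queue [NN, PI, DF, MB]
Visit NN → queue [PI, DF, MB]
Visit PI → queue [DF, MB]
Visit DF → queue [MB]
Visit MB → queue []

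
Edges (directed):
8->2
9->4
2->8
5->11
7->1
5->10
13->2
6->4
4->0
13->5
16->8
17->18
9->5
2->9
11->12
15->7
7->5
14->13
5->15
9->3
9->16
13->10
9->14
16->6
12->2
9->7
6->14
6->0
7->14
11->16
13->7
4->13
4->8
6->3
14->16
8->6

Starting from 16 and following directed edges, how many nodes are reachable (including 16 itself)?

17

BFS from 16 visits: 16, 8, 6, 2, 14, 4, 3, 0, 9, 13, 7, 5, 10, 1, 15, 11, 12
Reachable nodes: 17 of 19 total.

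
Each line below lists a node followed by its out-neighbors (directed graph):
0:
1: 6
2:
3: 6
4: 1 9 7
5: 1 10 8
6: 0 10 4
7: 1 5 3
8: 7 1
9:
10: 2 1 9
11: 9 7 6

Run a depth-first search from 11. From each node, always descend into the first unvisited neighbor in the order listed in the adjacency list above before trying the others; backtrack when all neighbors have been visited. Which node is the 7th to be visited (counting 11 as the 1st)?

10

Visit 11
11 → 9
11 → 7
7 → 1
1 → 6
6 → 0
6 → 10
10 → 2
6 → 4
7 → 5
5 → 8
7 → 3

Visit order: 11, 9, 7, 1, 6, 0, 10, 2, 4, 5, 8, 3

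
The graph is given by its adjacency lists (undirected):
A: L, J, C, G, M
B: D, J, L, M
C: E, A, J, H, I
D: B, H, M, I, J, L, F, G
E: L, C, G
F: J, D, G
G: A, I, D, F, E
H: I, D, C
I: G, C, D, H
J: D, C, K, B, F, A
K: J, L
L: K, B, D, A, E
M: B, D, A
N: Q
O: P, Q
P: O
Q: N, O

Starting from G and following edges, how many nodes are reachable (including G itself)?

13

BFS from G visits: G, A, D, E, F, I, C, J, L, M, B, H, K
Reachable nodes: 13 of 17 total.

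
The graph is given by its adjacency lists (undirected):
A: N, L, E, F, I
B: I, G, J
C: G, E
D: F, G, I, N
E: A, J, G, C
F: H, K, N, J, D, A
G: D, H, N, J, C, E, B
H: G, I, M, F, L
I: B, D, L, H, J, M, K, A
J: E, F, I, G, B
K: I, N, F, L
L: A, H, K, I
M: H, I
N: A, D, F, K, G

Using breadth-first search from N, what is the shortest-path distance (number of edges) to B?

2

Level 0: N
Level 1: A, D, F, G, K
Level 2: B, C, E, H, I, J, L
Level 3: M
B first appears at level 2.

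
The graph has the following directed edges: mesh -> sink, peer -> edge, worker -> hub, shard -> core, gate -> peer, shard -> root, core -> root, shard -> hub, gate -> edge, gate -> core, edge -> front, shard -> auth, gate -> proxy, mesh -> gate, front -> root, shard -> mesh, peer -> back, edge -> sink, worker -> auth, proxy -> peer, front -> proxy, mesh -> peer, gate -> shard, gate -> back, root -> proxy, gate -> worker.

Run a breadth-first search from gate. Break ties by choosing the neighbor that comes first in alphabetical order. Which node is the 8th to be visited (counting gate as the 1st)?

worker

Visit gate; enqueue back, core, edge, peer, proxy, shard, worker → queue [back, core, edge, peer, proxy, shard, worker]
Visit back → queue [core, edge, peer, proxy, shard, worker]
Visit core; enqueue root → queue [edge, peer, proxy, shard, worker, root]
Visit edge; enqueue front, sink → queue [peer, proxy, shard, worker, root, front, sink]
Visit peer → queue [proxy, shard, worker, root, front, sink]
Visit proxy → queue [shard, worker, root, front, sink]
Visit shard; enqueue auth, hub, mesh → queue [worker, root, front, sink, auth, hub, mesh]
Visit worker → queue [root, front, sink, auth, hub, mesh]
Visit root → queue [front, sink, auth, hub, mesh]
Visit front → queue [sink, auth, hub, mesh]
Visit sink → queue [auth, hub, mesh]
Visit auth → queue [hub, mesh]
Visit hub → queue [mesh]
Visit mesh → queue []

Visit order: gate, back, core, edge, peer, proxy, shard, worker, root, front, sink, auth, hub, mesh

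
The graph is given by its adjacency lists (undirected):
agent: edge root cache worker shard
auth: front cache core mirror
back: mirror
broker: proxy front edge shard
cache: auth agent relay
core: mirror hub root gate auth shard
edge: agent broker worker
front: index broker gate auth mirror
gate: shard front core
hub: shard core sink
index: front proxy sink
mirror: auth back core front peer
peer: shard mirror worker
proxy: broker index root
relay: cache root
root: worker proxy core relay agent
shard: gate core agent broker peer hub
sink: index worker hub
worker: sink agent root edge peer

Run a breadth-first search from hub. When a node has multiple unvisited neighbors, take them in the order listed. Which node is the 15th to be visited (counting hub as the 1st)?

Visit hub; enqueue shard, core, sink → queue [shard, core, sink]
Visit shard; enqueue gate, agent, broker, peer → queue [core, sink, gate, agent, broker, peer]
Visit core; enqueue mirror, root, auth → queue [sink, gate, agent, broker, peer, mirror, root, auth]
Visit sink; enqueue index, worker → queue [gate, agent, broker, peer, mirror, root, auth, index, worker]
Visit gate; enqueue front → queue [agent, broker, peer, mirror, root, auth, index, worker, front]
Visit agent; enqueue edge, cache → queue [broker, peer, mirror, root, auth, index, worker, front, edge, cache]
Visit broker; enqueue proxy → queue [peer, mirror, root, auth, index, worker, front, edge, cache, proxy]
Visit peer → queue [mirror, root, auth, index, worker, front, edge, cache, proxy]
Visit mirror; enqueue back → queue [root, auth, index, worker, front, edge, cache, proxy, back]
Visit root; enqueue relay → queue [auth, index, worker, front, edge, cache, proxy, back, relay]
Visit auth → queue [index, worker, front, edge, cache, proxy, back, relay]
Visit index → queue [worker, front, edge, cache, proxy, back, relay]
Visit worker → queue [front, edge, cache, proxy, back, relay]
Visit front → queue [edge, cache, proxy, back, relay]
Visit edge → queue [cache, proxy, back, relay]
Visit cache → queue [proxy, back, relay]
Visit proxy → queue [back, relay]
Visit back → queue [relay]
Visit relay → queue []

Visit order: hub, shard, core, sink, gate, agent, broker, peer, mirror, root, auth, index, worker, front, edge, cache, proxy, back, relay

edge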